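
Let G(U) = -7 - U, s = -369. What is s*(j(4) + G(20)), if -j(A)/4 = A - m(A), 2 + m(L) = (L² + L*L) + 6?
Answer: -37269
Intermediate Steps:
m(L) = 4 + 2*L² (m(L) = -2 + ((L² + L*L) + 6) = -2 + ((L² + L²) + 6) = -2 + (2*L² + 6) = -2 + (6 + 2*L²) = 4 + 2*L²)
j(A) = 16 - 4*A + 8*A² (j(A) = -4*(A - (4 + 2*A²)) = -4*(A + (-4 - 2*A²)) = -4*(-4 + A - 2*A²) = 16 - 4*A + 8*A²)
s*(j(4) + G(20)) = -369*((16 - 4*4 + 8*4²) + (-7 - 1*20)) = -369*((16 - 16 + 8*16) + (-7 - 20)) = -369*((16 - 16 + 128) - 27) = -369*(128 - 27) = -369*101 = -37269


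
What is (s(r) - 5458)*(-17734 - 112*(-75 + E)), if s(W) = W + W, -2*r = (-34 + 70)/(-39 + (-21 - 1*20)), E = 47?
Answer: 796693149/10 ≈ 7.9669e+7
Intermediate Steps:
r = 9/40 (r = -(-34 + 70)/(2*(-39 + (-21 - 1*20))) = -18/(-39 + (-21 - 20)) = -18/(-39 - 41) = -18/(-80) = -18*(-1)/80 = -½*(-9/20) = 9/40 ≈ 0.22500)
s(W) = 2*W
(s(r) - 5458)*(-17734 - 112*(-75 + E)) = (2*(9/40) - 5458)*(-17734 - 112*(-75 + 47)) = (9/20 - 5458)*(-17734 - 112*(-28)) = -109151*(-17734 + 3136)/20 = -109151/20*(-14598) = 796693149/10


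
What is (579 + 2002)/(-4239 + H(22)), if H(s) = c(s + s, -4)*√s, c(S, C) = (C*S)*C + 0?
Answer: -10940859/7065569 - 1817024*√22/7065569 ≈ -2.7547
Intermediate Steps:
c(S, C) = S*C² (c(S, C) = S*C² + 0 = S*C²)
H(s) = 32*s^(3/2) (H(s) = ((s + s)*(-4)²)*√s = ((2*s)*16)*√s = (32*s)*√s = 32*s^(3/2))
(579 + 2002)/(-4239 + H(22)) = (579 + 2002)/(-4239 + 32*22^(3/2)) = 2581/(-4239 + 32*(22*√22)) = 2581/(-4239 + 704*√22)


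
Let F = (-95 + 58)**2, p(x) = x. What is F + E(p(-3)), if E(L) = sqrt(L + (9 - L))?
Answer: 1372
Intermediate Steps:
E(L) = 3 (E(L) = sqrt(9) = 3)
F = 1369 (F = (-37)**2 = 1369)
F + E(p(-3)) = 1369 + 3 = 1372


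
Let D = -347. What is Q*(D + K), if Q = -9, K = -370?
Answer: 6453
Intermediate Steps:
Q*(D + K) = -9*(-347 - 370) = -9*(-717) = 6453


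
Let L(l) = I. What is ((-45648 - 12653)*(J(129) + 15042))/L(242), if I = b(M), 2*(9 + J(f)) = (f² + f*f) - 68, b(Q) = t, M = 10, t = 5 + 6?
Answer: -1844643640/11 ≈ -1.6769e+8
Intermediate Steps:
t = 11
b(Q) = 11
J(f) = -43 + f² (J(f) = -9 + ((f² + f*f) - 68)/2 = -9 + ((f² + f²) - 68)/2 = -9 + (2*f² - 68)/2 = -9 + (-68 + 2*f²)/2 = -9 + (-34 + f²) = -43 + f²)
I = 11
L(l) = 11
((-45648 - 12653)*(J(129) + 15042))/L(242) = ((-45648 - 12653)*((-43 + 129²) + 15042))/11 = -58301*((-43 + 16641) + 15042)*(1/11) = -58301*(16598 + 15042)*(1/11) = -58301*31640*(1/11) = -1844643640*1/11 = -1844643640/11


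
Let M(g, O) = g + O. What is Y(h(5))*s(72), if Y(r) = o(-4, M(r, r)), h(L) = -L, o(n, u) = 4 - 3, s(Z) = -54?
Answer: -54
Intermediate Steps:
M(g, O) = O + g
o(n, u) = 1
Y(r) = 1
Y(h(5))*s(72) = 1*(-54) = -54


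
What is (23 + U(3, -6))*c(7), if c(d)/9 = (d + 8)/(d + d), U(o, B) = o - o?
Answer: 3105/14 ≈ 221.79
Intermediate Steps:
U(o, B) = 0
c(d) = 9*(8 + d)/(2*d) (c(d) = 9*((d + 8)/(d + d)) = 9*((8 + d)/((2*d))) = 9*((8 + d)*(1/(2*d))) = 9*((8 + d)/(2*d)) = 9*(8 + d)/(2*d))
(23 + U(3, -6))*c(7) = (23 + 0)*(9/2 + 36/7) = 23*(9/2 + 36*(⅐)) = 23*(9/2 + 36/7) = 23*(135/14) = 3105/14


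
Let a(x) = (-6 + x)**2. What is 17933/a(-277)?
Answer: 17933/80089 ≈ 0.22391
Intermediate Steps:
17933/a(-277) = 17933/((-6 - 277)**2) = 17933/((-283)**2) = 17933/80089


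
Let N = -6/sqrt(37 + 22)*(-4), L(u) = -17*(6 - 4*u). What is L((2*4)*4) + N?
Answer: 2074 + 24*sqrt(59)/59 ≈ 2077.1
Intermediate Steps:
L(u) = -102 + 68*u
N = 24*sqrt(59)/59 (N = -6*sqrt(59)/59*(-4) = 24*sqrt(59)/59 ≈ 3.1245)
L((2*4)*4) + N = (-102 + 68*((2*4)*4)) + 24*sqrt(59)/59 = (-102 + 68*(8*4)) + 24*sqrt(59)/59 = (-102 + 68*32) + 24*sqrt(59)/59 = (-102 + 2176) + 24*sqrt(59)/59 = 2074 + 24*sqrt(59)/59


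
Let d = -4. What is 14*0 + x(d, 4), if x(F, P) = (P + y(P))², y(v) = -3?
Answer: 1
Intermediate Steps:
x(F, P) = (-3 + P)² (x(F, P) = (P - 3)² = (-3 + P)²)
14*0 + x(d, 4) = 14*0 + (-3 + 4)² = 0 + 1² = 0 + 1 = 1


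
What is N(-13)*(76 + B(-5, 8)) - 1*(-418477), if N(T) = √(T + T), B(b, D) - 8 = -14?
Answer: 418477 + 70*I*√26 ≈ 4.1848e+5 + 356.93*I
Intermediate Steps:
B(b, D) = -6 (B(b, D) = 8 - 14 = -6)
N(T) = √2*√T (N(T) = √(2*T) = √2*√T)
N(-13)*(76 + B(-5, 8)) - 1*(-418477) = (√2*√(-13))*(76 - 6) - 1*(-418477) = (√2*(I*√13))*70 + 418477 = (I*√26)*70 + 418477 = 70*I*√26 + 418477 = 418477 + 70*I*√26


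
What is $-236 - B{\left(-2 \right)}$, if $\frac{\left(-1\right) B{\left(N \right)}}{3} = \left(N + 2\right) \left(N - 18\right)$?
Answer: $-236$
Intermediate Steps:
$B{\left(N \right)} = - 3 \left(-18 + N\right) \left(2 + N\right)$ ($B{\left(N \right)} = - 3 \left(N + 2\right) \left(N - 18\right) = - 3 \left(2 + N\right) \left(-18 + N\right) = - 3 \left(-18 + N\right) \left(2 + N\right)$)
$-236 - B{\left(-2 \right)} = -236 - \left(108 - 3 \left(-2\right)^{2} + 48 \left(-2\right)\right) = -236 - \left(108 - 12 - 96\right) = -236 - 0 = -236 + 0 = -236$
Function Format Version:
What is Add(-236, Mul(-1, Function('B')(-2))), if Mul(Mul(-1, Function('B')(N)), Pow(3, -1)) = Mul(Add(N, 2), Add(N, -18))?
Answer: -236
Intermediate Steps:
Function('B')(N) = Mul(-3, Add(-18, N), Add(2, N)) (Function('B')(N) = Mul(-3, Mul(Add(N, 2), Add(N, -18))) = Mul(-3, Mul(Add(2, N), Add(-18, N))) = Mul(-3, Mul(Add(-18, N), Add(2, N))) = Mul(-3, Add(-18, N), Add(2, N)))
Add(-236, Mul(-1, Function('B')(-2))) = Add(-236, Mul(-1, Add(108, Mul(-3, Pow(-2, 2)), Mul(48, -2)))) = Add(-236, Mul(-1, Add(108, Mul(-3, 4), -96))) = Add(-236, Mul(-1, Add(108, -12, -96))) = Add(-236, Mul(-1, 0)) = Add(-236, 0) = -236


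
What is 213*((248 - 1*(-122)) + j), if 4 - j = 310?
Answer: 13632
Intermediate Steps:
j = -306 (j = 4 - 1*310 = 4 - 310 = -306)
213*((248 - 1*(-122)) + j) = 213*((248 - 1*(-122)) - 306) = 213*((248 + 122) - 306) = 213*(370 - 306) = 213*64 = 13632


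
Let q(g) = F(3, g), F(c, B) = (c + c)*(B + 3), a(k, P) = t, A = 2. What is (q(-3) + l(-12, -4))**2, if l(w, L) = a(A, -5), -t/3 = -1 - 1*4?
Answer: 225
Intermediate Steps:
t = 15 (t = -3*(-1 - 1*4) = -3*(-1 - 4) = -3*(-5) = 15)
a(k, P) = 15
l(w, L) = 15
F(c, B) = 2*c*(3 + B) (F(c, B) = (2*c)*(3 + B) = 2*c*(3 + B))
q(g) = 18 + 6*g (q(g) = 2*3*(3 + g) = 18 + 6*g)
(q(-3) + l(-12, -4))**2 = ((18 + 6*(-3)) + 15)**2 = ((18 - 18) + 15)**2 = (0 + 15)**2 = 15**2 = 225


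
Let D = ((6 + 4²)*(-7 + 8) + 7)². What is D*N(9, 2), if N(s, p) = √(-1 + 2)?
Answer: 841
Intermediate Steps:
N(s, p) = 1 (N(s, p) = √1 = 1)
D = 841 (D = ((6 + 16)*1 + 7)² = (22*1 + 7)² = (22 + 7)² = 29² = 841)
D*N(9, 2) = 841*1 = 841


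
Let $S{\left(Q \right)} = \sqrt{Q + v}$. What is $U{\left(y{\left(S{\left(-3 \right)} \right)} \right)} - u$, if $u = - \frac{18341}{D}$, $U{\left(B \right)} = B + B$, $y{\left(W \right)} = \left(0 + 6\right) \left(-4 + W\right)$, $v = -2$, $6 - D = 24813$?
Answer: $- \frac{1209077}{24807} + 12 i \sqrt{5} \approx -48.739 + 26.833 i$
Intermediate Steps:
$D = -24807$ ($D = 6 - 24813 = -24807$)
$S{\left(Q \right)} = \sqrt{-2 + Q}$ ($S{\left(Q \right)} = \sqrt{Q - 2} = \sqrt{-2 + Q}$)
$y{\left(W \right)} = -24 + 6 W$ ($y{\left(W \right)} = 6 \left(-4 + W\right) = -24 + 6 W$)
$U{\left(B \right)} = 2 B$
$u = \frac{18341}{24807}$ ($u = - \frac{18341}{-24807} = \left(-18341\right) \left(- \frac{1}{24807}\right) = \frac{18341}{24807} \approx 0.73935$)
$U{\left(y{\left(S{\left(-3 \right)} \right)} \right)} - u = 2 \left(-24 + 6 \sqrt{-2 - 3}\right) - \frac{18341}{24807} = 2 \left(-24 + 6 \sqrt{-5}\right) - \frac{18341}{24807} = 2 \left(-24 + 6 i \sqrt{5}\right) - \frac{18341}{24807} = \left(-48 + 12 i \sqrt{5}\right) - \frac{18341}{24807} = - \frac{1209077}{24807} + 12 i \sqrt{5}$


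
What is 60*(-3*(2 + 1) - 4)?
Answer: -780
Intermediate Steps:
60*(-3*(2 + 1) - 4) = 60*(-3*3 - 4) = 60*(-9 - 4) = 60*(-13) = -780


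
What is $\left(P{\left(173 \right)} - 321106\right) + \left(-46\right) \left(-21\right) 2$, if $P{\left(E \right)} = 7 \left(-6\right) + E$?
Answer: $-319043$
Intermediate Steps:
$P{\left(E \right)} = -42 + E$
$\left(P{\left(173 \right)} - 321106\right) + \left(-46\right) \left(-21\right) 2 = \left(\left(-42 + 173\right) - 321106\right) + \left(-46\right) \left(-21\right) 2 = \left(131 - 321106\right) + 966 \cdot 2 = -320975 + 1932 = -319043$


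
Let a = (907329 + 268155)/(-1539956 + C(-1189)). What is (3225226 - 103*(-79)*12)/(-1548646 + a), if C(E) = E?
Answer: -853504081025/397781535859 ≈ -2.1457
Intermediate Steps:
a = -391828/513715 (a = (907329 + 268155)/(-1539956 - 1189) = 1175484/(-1541145) = 1175484*(-1/1541145) = -391828/513715 ≈ -0.76273)
(3225226 - 103*(-79)*12)/(-1548646 + a) = (3225226 - 103*(-79)*12)/(-1548646 - 391828/513715) = (3225226 + 8137*12)/(-795563071718/513715) = (3225226 + 97644)*(-513715/795563071718) = 3322870*(-513715/795563071718) = -853504081025/397781535859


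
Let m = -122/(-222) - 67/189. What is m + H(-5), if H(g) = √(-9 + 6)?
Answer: 1364/6993 + I*√3 ≈ 0.19505 + 1.732*I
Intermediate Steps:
m = 1364/6993 (m = -122*(-1/222) - 67*1/189 = 61/111 - 67/189 = 1364/6993 ≈ 0.19505)
H(g) = I*√3 (H(g) = √(-3) = I*√3)
m + H(-5) = 1364/6993 + I*√3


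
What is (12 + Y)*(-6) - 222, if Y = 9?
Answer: -348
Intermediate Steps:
(12 + Y)*(-6) - 222 = (12 + 9)*(-6) - 222 = 21*(-6) - 222 = -126 - 222 = -348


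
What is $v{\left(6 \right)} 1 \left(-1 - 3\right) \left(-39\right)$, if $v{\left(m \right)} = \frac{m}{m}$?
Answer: $156$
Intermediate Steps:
$v{\left(m \right)} = 1$
$v{\left(6 \right)} 1 \left(-1 - 3\right) \left(-39\right) = 1 \cdot 1 \left(-1 - 3\right) \left(-39\right) = 1 \cdot 1 \left(-4\right) \left(-39\right) = 1 \left(-4\right) \left(-39\right) = \left(-4\right) \left(-39\right) = 156$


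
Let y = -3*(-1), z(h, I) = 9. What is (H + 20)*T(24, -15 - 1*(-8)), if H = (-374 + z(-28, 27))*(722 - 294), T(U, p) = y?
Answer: -468600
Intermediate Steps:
y = 3
T(U, p) = 3
H = -156220 (H = (-374 + 9)*(722 - 294) = -365*428 = -156220)
(H + 20)*T(24, -15 - 1*(-8)) = (-156220 + 20)*3 = -156200*3 = -468600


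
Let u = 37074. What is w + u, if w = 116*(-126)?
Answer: 22458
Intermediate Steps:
w = -14616
w + u = -14616 + 37074 = 22458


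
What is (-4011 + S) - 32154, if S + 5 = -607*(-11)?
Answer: -29493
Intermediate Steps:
S = 6672 (S = -5 - 607*(-11) = -5 + 6677 = 6672)
(-4011 + S) - 32154 = (-4011 + 6672) - 32154 = 2661 - 32154 = -29493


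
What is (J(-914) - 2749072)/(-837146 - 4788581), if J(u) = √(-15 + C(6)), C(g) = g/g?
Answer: 2749072/5625727 - I*√14/5625727 ≈ 0.48866 - 6.651e-7*I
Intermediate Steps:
C(g) = 1
J(u) = I*√14 (J(u) = √(-15 + 1) = √(-14) = I*√14)
(J(-914) - 2749072)/(-837146 - 4788581) = (I*√14 - 2749072)/(-837146 - 4788581) = (-2749072 + I*√14)/(-5625727) = (-2749072 + I*√14)*(-1/5625727) = 2749072/5625727 - I*√14/5625727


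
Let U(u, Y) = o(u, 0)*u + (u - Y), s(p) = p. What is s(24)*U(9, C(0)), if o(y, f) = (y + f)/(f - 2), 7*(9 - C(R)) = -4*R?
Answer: -972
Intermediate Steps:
C(R) = 9 + 4*R/7 (C(R) = 9 - (-4)*R/7 = 9 + 4*R/7)
o(y, f) = (f + y)/(-2 + f)
U(u, Y) = u - Y - u**2/2 (U(u, Y) = ((0 + u)/(-2 + 0))*u + (u - Y) = (u/(-2))*u + (u - Y) = (-u/2)*u + (u - Y) = -u**2/2 + (u - Y) = u - Y - u**2/2)
s(24)*U(9, C(0)) = 24*(9 - (9 + (4/7)*0) - 1/2*9**2) = 24*(9 - (9 + 0) - 1/2*81) = 24*(9 - 1*9 - 81/2) = 24*(9 - 9 - 81/2) = 24*(-81/2) = -972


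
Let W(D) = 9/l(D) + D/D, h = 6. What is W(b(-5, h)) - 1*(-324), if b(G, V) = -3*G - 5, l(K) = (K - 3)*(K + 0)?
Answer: 22759/70 ≈ 325.13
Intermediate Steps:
l(K) = K*(-3 + K) (l(K) = (-3 + K)*K = K*(-3 + K))
b(G, V) = -5 - 3*G
W(D) = 1 + 9/(D*(-3 + D)) (W(D) = 9/((D*(-3 + D))) + D/D = 9*(1/(D*(-3 + D))) + 1 = 9/(D*(-3 + D)) + 1 = 1 + 9/(D*(-3 + D)))
W(b(-5, h)) - 1*(-324) = (9 + (-5 - 3*(-5))*(-3 + (-5 - 3*(-5))))/((-5 - 3*(-5))*(-3 + (-5 - 3*(-5)))) - 1*(-324) = (9 + (-5 + 15)*(-3 + (-5 + 15)))/((-5 + 15)*(-3 + (-5 + 15))) + 324 = (9 + 10*(-3 + 10))/(10*(-3 + 10)) + 324 = (⅒)*(9 + 10*7)/7 + 324 = (⅒)*(⅐)*(9 + 70) + 324 = (⅒)*(⅐)*79 + 324 = 79/70 + 324 = 22759/70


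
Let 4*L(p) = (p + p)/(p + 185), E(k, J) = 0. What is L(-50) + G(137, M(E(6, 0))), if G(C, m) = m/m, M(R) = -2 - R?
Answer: 22/27 ≈ 0.81481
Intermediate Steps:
G(C, m) = 1
L(p) = p/(2*(185 + p)) (L(p) = ((p + p)/(p + 185))/4 = ((2*p)/(185 + p))/4 = (2*p/(185 + p))/4 = p/(2*(185 + p)))
L(-50) + G(137, M(E(6, 0))) = (½)*(-50)/(185 - 50) + 1 = (½)*(-50)/135 + 1 = (½)*(-50)*(1/135) + 1 = -5/27 + 1 = 22/27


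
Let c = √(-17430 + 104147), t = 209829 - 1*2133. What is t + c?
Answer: 207696 + √86717 ≈ 2.0799e+5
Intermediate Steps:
t = 207696 (t = 209829 - 2133 = 207696)
c = √86717 ≈ 294.48
t + c = 207696 + √86717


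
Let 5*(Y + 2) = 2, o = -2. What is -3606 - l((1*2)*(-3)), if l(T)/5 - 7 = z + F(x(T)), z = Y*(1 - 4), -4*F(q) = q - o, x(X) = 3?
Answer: -14635/4 ≈ -3658.8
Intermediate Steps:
Y = -8/5 (Y = -2 + (1/5)*2 = -2 + 2/5 = -8/5 ≈ -1.6000)
F(q) = -1/2 - q/4 (F(q) = -(q - 1*(-2))/4 = -(q + 2)/4 = -(2 + q)/4 = -1/2 - q/4)
z = 24/5 (z = -8*(1 - 4)/5 = -8/5*(-3) = 24/5 ≈ 4.8000)
l(T) = 211/4 (l(T) = 35 + 5*(24/5 + (-1/2 - 1/4*3)) = 35 + 5*(24/5 + (-1/2 - 3/4)) = 35 + 5*(24/5 - 5/4) = 35 + 5*(71/20) = 35 + 71/4 = 211/4)
-3606 - l((1*2)*(-3)) = -3606 - 1*211/4 = -3606 - 211/4 = -14635/4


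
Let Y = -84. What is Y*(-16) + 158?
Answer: 1502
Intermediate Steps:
Y*(-16) + 158 = -84*(-16) + 158 = 1344 + 158 = 1502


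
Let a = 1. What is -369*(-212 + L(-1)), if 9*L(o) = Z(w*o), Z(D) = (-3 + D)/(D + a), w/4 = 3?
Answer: 859893/11 ≈ 78172.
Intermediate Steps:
w = 12 (w = 4*3 = 12)
Z(D) = (-3 + D)/(1 + D) (Z(D) = (-3 + D)/(D + 1) = (-3 + D)/(1 + D))
L(o) = (-3 + 12*o)/(9*(1 + 12*o)) (L(o) = ((-3 + 12*o)/(1 + 12*o))/9 = (-3 + 12*o)/(9*(1 + 12*o)))
-369*(-212 + L(-1)) = -369*(-212 + (-1 + 4*(-1))/(3*(1 + 12*(-1)))) = -369*(-212 + (-1 - 4)/(3*(1 - 12))) = -369*(-212 + (⅓)*(-5)/(-11)) = -369*(-212 + (⅓)*(-1/11)*(-5)) = -369*(-212 + 5/33) = -369*(-6991/33) = 859893/11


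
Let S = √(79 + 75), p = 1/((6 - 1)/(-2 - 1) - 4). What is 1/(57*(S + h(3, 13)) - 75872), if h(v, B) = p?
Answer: -3132845/237706071433 - 16473*√154/1663942500031 ≈ -1.3302e-5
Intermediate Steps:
p = -3/17 (p = 1/(5/(-3) - 4) = 1/(5*(-⅓) - 4) = 1/(-5/3 - 4) = 1/(-17/3) = -3/17 ≈ -0.17647)
h(v, B) = -3/17
S = √154 ≈ 12.410
1/(57*(S + h(3, 13)) - 75872) = 1/(57*(√154 - 3/17) - 75872) = 1/(57*(-3/17 + √154) - 75872) = 1/((-171/17 + 57*√154) - 75872) = 1/(-1289995/17 + 57*√154)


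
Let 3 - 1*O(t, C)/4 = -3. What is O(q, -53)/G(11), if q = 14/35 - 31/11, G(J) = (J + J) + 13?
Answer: 24/35 ≈ 0.68571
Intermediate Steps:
G(J) = 13 + 2*J (G(J) = 2*J + 13 = 13 + 2*J)
q = -133/55 (q = 14*(1/35) - 31*1/11 = 2/5 - 31/11 = -133/55 ≈ -2.4182)
O(t, C) = 24 (O(t, C) = 12 - 4*(-3) = 12 + 12 = 24)
O(q, -53)/G(11) = 24/(13 + 2*11) = 24/(13 + 22) = 24/35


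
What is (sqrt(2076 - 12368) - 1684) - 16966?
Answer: -18650 + 2*I*sqrt(2573) ≈ -18650.0 + 101.45*I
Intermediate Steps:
(sqrt(2076 - 12368) - 1684) - 16966 = (sqrt(-10292) - 1684) - 16966 = (2*I*sqrt(2573) - 1684) - 16966 = (-1684 + 2*I*sqrt(2573)) - 16966 = -18650 + 2*I*sqrt(2573)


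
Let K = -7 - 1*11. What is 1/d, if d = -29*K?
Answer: 1/522 ≈ 0.0019157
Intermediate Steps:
K = -18 (K = -7 - 11 = -18)
d = 522 (d = -29*(-18) = 522)
1/d = 1/522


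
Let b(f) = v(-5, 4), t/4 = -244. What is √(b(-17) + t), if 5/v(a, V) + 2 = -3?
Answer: I*√977 ≈ 31.257*I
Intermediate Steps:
t = -976 (t = 4*(-244) = -976)
v(a, V) = -1 (v(a, V) = 5/(-2 - 3) = 5/(-5) = 5*(-⅕) = -1)
b(f) = -1
√(b(-17) + t) = √(-1 - 976) = √(-977) = I*√977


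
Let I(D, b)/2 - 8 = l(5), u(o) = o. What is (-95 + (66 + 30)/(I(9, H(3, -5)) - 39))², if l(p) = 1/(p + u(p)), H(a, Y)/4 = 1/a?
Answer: 3553225/361 ≈ 9842.7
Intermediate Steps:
H(a, Y) = 4/a
l(p) = 1/(2*p) (l(p) = 1/(p + p) = 1/(2*p))
I(D, b) = 81/5 (I(D, b) = 16 + 2*((½)/5) = 16 + 2*((½)*(⅕)) = 16 + 2*(⅒) = 16 + ⅕ = 81/5)
(-95 + (66 + 30)/(I(9, H(3, -5)) - 39))² = (-95 + (66 + 30)/(81/5 - 39))² = (-95 + 96/(-114/5))² = (-95 + 96*(-5/114))² = (-95 - 80/19)² = (-1885/19)² = 3553225/361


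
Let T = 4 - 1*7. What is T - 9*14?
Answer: -129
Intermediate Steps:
T = -3 (T = 4 - 7 = -3)
T - 9*14 = -3 - 9*14 = -3 - 126 = -129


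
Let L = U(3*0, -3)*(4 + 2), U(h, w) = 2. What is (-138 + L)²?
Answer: 15876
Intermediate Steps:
L = 12 (L = 2*(4 + 2) = 2*6 = 12)
(-138 + L)² = (-138 + 12)² = (-126)² = 15876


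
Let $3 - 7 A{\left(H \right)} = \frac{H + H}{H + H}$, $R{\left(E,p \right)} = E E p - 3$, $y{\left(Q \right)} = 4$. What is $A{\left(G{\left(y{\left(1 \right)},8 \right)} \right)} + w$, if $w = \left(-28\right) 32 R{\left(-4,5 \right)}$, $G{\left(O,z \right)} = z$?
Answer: $- \frac{482942}{7} \approx -68992.0$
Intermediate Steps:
$R{\left(E,p \right)} = -3 + p E^{2}$ ($R{\left(E,p \right)} = E^{2} p - 3 = p E^{2} - 3 = -3 + p E^{2}$)
$A{\left(H \right)} = \frac{2}{7}$ ($A{\left(H \right)} = \frac{3}{7} - \frac{\left(H + H\right) \frac{1}{H + H}}{7} = \frac{3}{7} - \frac{2 H \frac{1}{2 H}}{7} = \frac{3}{7} - \frac{1}{7} = \frac{2}{7}$)
$w = -68992$ ($w = \left(-28\right) 32 \left(-3 + 5 \left(-4\right)^{2}\right) = - 896 \left(-3 + 5 \cdot 16\right) = - 896 \left(-3 + 80\right) = \left(-896\right) 77 = -68992$)
$A{\left(G{\left(y{\left(1 \right)},8 \right)} \right)} + w = \frac{2}{7} - 68992 = - \frac{482942}{7}$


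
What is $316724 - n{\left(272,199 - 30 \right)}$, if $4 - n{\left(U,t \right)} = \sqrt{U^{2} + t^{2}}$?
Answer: $316720 + \sqrt{102545} \approx 3.1704 \cdot 10^{5}$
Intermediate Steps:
$n{\left(U,t \right)} = 4 - \sqrt{U^{2} + t^{2}}$
$316724 - n{\left(272,199 - 30 \right)} = 316724 - \left(4 - \sqrt{272^{2} + \left(199 - 30\right)^{2}}\right) = 316724 - \left(4 - \sqrt{73984 + 169^{2}}\right) = 316724 - \left(4 - \sqrt{73984 + 28561}\right) = 316724 - \left(4 - \sqrt{102545}\right) = 316720 + \sqrt{102545}$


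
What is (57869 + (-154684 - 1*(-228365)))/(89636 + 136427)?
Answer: 131550/226063 ≈ 0.58192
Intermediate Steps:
(57869 + (-154684 - 1*(-228365)))/(89636 + 136427) = (57869 + (-154684 + 228365))/226063 = (57869 + 73681)*(1/226063) = 131550*(1/226063) = 131550/226063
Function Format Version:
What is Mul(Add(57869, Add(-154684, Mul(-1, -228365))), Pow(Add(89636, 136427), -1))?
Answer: Rational(131550, 226063) ≈ 0.58192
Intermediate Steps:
Mul(Add(57869, Add(-154684, Mul(-1, -228365))), Pow(Add(89636, 136427), -1)) = Mul(Add(57869, Add(-154684, 228365)), Pow(226063, -1)) = Mul(Add(57869, 73681), Rational(1, 226063)) = Mul(131550, Rational(1, 226063)) = Rational(131550, 226063)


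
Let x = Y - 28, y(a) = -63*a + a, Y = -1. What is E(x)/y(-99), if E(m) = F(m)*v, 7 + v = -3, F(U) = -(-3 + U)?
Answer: -160/3069 ≈ -0.052134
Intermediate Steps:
y(a) = -62*a
F(U) = 3 - U
v = -10 (v = -7 - 3 = -10)
x = -29 (x = -1 - 28 = -29)
E(m) = -30 + 10*m (E(m) = (3 - m)*(-10) = -30 + 10*m)
E(x)/y(-99) = (-30 + 10*(-29))/((-62*(-99))) = (-30 - 290)/6138 = -320*1/6138 = -160/3069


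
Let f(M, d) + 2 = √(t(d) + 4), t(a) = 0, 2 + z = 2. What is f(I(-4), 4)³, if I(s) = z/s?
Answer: 0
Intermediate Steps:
z = 0 (z = -2 + 2 = 0)
I(s) = 0 (I(s) = 0/s = 0)
f(M, d) = 0 (f(M, d) = -2 + √(0 + 4) = -2 + √4 = -2 + 2 = 0)
f(I(-4), 4)³ = 0³ = 0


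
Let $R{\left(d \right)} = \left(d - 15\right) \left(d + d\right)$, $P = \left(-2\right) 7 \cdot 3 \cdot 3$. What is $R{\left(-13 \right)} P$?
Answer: $-91728$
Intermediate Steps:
$P = -126$ ($P = \left(-14\right) 9 = -126$)
$R{\left(d \right)} = 2 d \left(-15 + d\right)$ ($R{\left(d \right)} = \left(-15 + d\right) 2 d = 2 d \left(-15 + d\right)$)
$R{\left(-13 \right)} P = 2 \left(-13\right) \left(-15 - 13\right) \left(-126\right) = 2 \left(-13\right) \left(-28\right) \left(-126\right) = 728 \left(-126\right) = -91728$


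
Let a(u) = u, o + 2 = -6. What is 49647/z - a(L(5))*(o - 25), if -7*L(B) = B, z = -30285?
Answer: -1781518/70665 ≈ -25.211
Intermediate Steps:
o = -8 (o = -2 - 6 = -8)
L(B) = -B/7
49647/z - a(L(5))*(o - 25) = 49647/(-30285) - (-⅐*5)*(-8 - 25) = 49647*(-1/30285) - (-5)*(-33)/7 = -16549/10095 - 1*165/7 = -16549/10095 - 165/7 = -1781518/70665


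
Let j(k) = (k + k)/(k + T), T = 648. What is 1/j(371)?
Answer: 1019/742 ≈ 1.3733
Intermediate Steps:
j(k) = 2*k/(648 + k) (j(k) = (k + k)/(k + 648) = (2*k)/(648 + k) = 2*k/(648 + k))
1/j(371) = 1/(2*371/(648 + 371)) = 1/(2*371/1019) = 1/(2*371*(1/1019)) = 1/(742/1019) = 1019/742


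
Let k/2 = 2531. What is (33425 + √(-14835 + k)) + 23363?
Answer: 56788 + I*√9773 ≈ 56788.0 + 98.859*I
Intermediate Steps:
k = 5062 (k = 2*2531 = 5062)
(33425 + √(-14835 + k)) + 23363 = (33425 + √(-14835 + 5062)) + 23363 = (33425 + √(-9773)) + 23363 = (33425 + I*√9773) + 23363 = 56788 + I*√9773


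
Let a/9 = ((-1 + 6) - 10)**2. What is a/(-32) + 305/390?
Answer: -7799/1248 ≈ -6.2492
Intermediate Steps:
a = 225 (a = 9*((-1 + 6) - 10)**2 = 9*(5 - 10)**2 = 9*(-5)**2 = 9*25 = 225)
a/(-32) + 305/390 = 225/(-32) + 305/390 = 225*(-1/32) + 305*(1/390) = -225/32 + 61/78 = -7799/1248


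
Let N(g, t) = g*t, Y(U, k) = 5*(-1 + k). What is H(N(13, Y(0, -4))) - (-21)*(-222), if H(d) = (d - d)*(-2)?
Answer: -4662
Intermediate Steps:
Y(U, k) = -5 + 5*k
H(d) = 0 (H(d) = 0*(-2) = 0)
H(N(13, Y(0, -4))) - (-21)*(-222) = 0 - (-21)*(-222) = 0 - 1*4662 = 0 - 4662 = -4662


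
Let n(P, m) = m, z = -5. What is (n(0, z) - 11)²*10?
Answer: 2560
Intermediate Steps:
(n(0, z) - 11)²*10 = (-5 - 11)²*10 = (-16)²*10 = 256*10 = 2560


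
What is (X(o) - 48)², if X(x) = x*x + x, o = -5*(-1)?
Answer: 324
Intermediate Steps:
o = 5
X(x) = x + x² (X(x) = x² + x = x + x²)
(X(o) - 48)² = (5*(1 + 5) - 48)² = (5*6 - 48)² = (30 - 48)² = (-18)² = 324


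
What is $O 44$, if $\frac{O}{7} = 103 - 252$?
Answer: $-45892$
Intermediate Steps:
$O = -1043$ ($O = 7 \left(103 - 252\right) = 7 \left(-149\right) = -1043$)
$O 44 = \left(-1043\right) 44 = -45892$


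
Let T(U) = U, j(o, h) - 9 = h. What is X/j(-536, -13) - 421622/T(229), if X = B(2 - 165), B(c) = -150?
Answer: -826069/458 ≈ -1803.6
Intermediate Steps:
X = -150
j(o, h) = 9 + h
X/j(-536, -13) - 421622/T(229) = -150/(9 - 13) - 421622/229 = -150/(-4) - 421622*1/229 = -150*(-1/4) - 421622/229 = 75/2 - 421622/229 = -826069/458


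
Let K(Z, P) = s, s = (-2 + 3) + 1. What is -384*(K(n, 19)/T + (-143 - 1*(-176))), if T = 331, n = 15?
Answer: -4195200/331 ≈ -12674.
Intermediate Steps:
s = 2 (s = 1 + 1 = 2)
K(Z, P) = 2
-384*(K(n, 19)/T + (-143 - 1*(-176))) = -384*(2/331 + (-143 - 1*(-176))) = -384*(2*(1/331) + (-143 + 176)) = -384*(2/331 + 33) = -384*10925/331 = -4195200/331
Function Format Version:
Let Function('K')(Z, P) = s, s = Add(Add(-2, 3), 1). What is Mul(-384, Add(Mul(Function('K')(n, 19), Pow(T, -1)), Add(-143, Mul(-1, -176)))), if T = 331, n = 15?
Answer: Rational(-4195200, 331) ≈ -12674.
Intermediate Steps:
s = 2 (s = Add(1, 1) = 2)
Function('K')(Z, P) = 2
Mul(-384, Add(Mul(Function('K')(n, 19), Pow(T, -1)), Add(-143, Mul(-1, -176)))) = Mul(-384, Add(Mul(2, Pow(331, -1)), Add(-143, Mul(-1, -176)))) = Mul(-384, Add(Mul(2, Rational(1, 331)), Add(-143, 176))) = Mul(-384, Add(Rational(2, 331), 33)) = Mul(-384, Rational(10925, 331)) = Rational(-4195200, 331)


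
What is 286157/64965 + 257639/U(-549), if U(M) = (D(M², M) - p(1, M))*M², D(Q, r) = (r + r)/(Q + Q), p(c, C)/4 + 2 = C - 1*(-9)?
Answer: 1021870258646/231970070745 ≈ 4.4052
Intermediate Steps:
p(c, C) = 28 + 4*C (p(c, C) = -8 + 4*(C - 1*(-9)) = -8 + 4*(C + 9) = -8 + 4*(9 + C) = -8 + (36 + 4*C) = 28 + 4*C)
D(Q, r) = r/Q (D(Q, r) = (2*r)/((2*Q)) = (2*r)*(1/(2*Q)) = r/Q)
U(M) = M²*(-28 + 1/M - 4*M) (U(M) = (M/(M²) - (28 + 4*M))*M² = (M/M² + (-28 - 4*M))*M² = (1/M + (-28 - 4*M))*M² = (-28 + 1/M - 4*M)*M² = M²*(-28 + 1/M - 4*M))
286157/64965 + 257639/U(-549) = 286157/64965 + 257639/((-1*(-549)*(-1 + 4*(-549)*(7 - 549)))) = 286157*(1/64965) + 257639/((-1*(-549)*(-1 + 4*(-549)*(-542)))) = 286157/64965 + 257639/((-1*(-549)*(-1 + 1190232))) = 286157/64965 + 257639/((-1*(-549)*1190231)) = 286157/64965 + 257639/653436819 = 1021870258646/231970070745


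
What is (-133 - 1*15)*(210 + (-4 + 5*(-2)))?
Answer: -29008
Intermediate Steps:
(-133 - 1*15)*(210 + (-4 + 5*(-2))) = (-133 - 15)*(210 + (-4 - 10)) = -148*(210 - 14) = -148*196 = -29008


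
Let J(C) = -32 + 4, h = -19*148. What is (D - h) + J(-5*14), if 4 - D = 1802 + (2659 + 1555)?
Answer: -3228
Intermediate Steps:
D = -6012 (D = 4 - (1802 + (2659 + 1555)) = 4 - (1802 + 4214) = 4 - 1*6016 = 4 - 6016 = -6012)
h = -2812
J(C) = -28
(D - h) + J(-5*14) = (-6012 - 1*(-2812)) - 28 = (-6012 + 2812) - 28 = -3200 - 28 = -3228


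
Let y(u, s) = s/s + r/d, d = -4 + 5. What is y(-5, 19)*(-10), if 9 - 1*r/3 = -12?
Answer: -640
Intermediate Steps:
d = 1
r = 63 (r = 27 - 3*(-12) = 27 + 36 = 63)
y(u, s) = 64 (y(u, s) = s/s + 63/1 = 1 + 63*1 = 1 + 63 = 64)
y(-5, 19)*(-10) = 64*(-10) = -640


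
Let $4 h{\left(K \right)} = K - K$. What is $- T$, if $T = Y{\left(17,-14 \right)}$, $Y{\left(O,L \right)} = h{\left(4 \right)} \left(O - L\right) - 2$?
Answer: $2$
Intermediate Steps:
$h{\left(K \right)} = 0$ ($h{\left(K \right)} = \frac{K - K}{4} = \frac{1}{4} \cdot 0 = 0$)
$Y{\left(O,L \right)} = -2$ ($Y{\left(O,L \right)} = 0 \left(O - L\right) - 2 = 0 - 2 = -2$)
$T = -2$
$- T = \left(-1\right) \left(-2\right) = 2$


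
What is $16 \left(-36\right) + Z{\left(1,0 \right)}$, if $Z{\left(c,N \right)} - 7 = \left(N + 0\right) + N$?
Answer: $-569$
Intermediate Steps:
$Z{\left(c,N \right)} = 7 + 2 N$ ($Z{\left(c,N \right)} = 7 + \left(\left(N + 0\right) + N\right) = 7 + \left(N + N\right) = 7 + 2 N$)
$16 \left(-36\right) + Z{\left(1,0 \right)} = 16 \left(-36\right) + \left(7 + 2 \cdot 0\right) = -576 + \left(7 + 0\right) = -576 + 7 = -569$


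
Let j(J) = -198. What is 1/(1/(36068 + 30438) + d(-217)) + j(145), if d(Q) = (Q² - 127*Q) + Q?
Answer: -980121334720/4950108087 ≈ -198.00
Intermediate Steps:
d(Q) = Q² - 126*Q
1/(1/(36068 + 30438) + d(-217)) + j(145) = 1/(1/(36068 + 30438) - 217*(-126 - 217)) - 198 = 1/(1/66506 - 217*(-343)) - 198 = 1/(1/66506 + 74431) - 198 = 1/(4950108087/66506) - 198 = 66506/4950108087 - 198 = -980121334720/4950108087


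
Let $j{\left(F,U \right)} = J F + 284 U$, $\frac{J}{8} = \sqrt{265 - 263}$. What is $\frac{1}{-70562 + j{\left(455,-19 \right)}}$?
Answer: $- \frac{37979}{2871559282} - \frac{910 \sqrt{2}}{1435779641} \approx -1.4122 \cdot 10^{-5}$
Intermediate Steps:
$J = 8 \sqrt{2}$ ($J = 8 \sqrt{265 - 263} = 8 \sqrt{2} \approx 11.314$)
$j{\left(F,U \right)} = 284 U + 8 F \sqrt{2}$ ($j{\left(F,U \right)} = 8 \sqrt{2} F + 284 U = 8 F \sqrt{2} + 284 U = 284 U + 8 F \sqrt{2}$)
$\frac{1}{-70562 + j{\left(455,-19 \right)}} = \frac{1}{-70562 + \left(284 \left(-19\right) + 8 \cdot 455 \sqrt{2}\right)} = \frac{1}{-70562 - \left(5396 - 3640 \sqrt{2}\right)} = \frac{1}{-75958 + 3640 \sqrt{2}}$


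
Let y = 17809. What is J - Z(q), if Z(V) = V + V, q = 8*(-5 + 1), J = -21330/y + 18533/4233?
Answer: 5064436115/75385497 ≈ 67.181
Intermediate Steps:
J = 239764307/75385497 (J = -21330/17809 + 18533/4233 = 239764307/75385497 ≈ 3.1805)
q = -32 (q = 8*(-4) = -32)
Z(V) = 2*V
J - Z(q) = 239764307/75385497 - 2*(-32) = 239764307/75385497 - 1*(-64) = 239764307/75385497 + 64 = 5064436115/75385497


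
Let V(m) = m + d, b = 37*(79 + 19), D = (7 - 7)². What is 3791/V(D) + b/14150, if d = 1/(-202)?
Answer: -5417905837/7075 ≈ -7.6578e+5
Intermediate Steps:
d = -1/202 ≈ -0.0049505
D = 0 (D = 0² = 0)
b = 3626 (b = 37*98 = 3626)
V(m) = -1/202 + m (V(m) = m - 1/202 = -1/202 + m)
3791/V(D) + b/14150 = 3791/(-1/202 + 0) + 3626/14150 = 3791/(-1/202) + 3626*(1/14150) = 3791*(-202) + 1813/7075 = -765782 + 1813/7075 = -5417905837/7075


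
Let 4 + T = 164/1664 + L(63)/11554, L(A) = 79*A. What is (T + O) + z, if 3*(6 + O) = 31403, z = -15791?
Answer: -38447895781/7209696 ≈ -5332.8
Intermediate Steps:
O = 31385/3 (O = -6 + (1/3)*31403 = -6 + 31403/3 = 31385/3 ≈ 10462.)
T = -8340855/2403232 (T = -4 + (164/1664 + (79*63)/11554) = -4 + (164*(1/1664) + 4977*(1/11554)) = -4 + (41/416 + 4977/11554) = -4 + 1272073/2403232 = -8340855/2403232 ≈ -3.4707)
(T + O) + z = (-8340855/2403232 + 31385/3) - 15791 = 75400413755/7209696 - 15791 = -38447895781/7209696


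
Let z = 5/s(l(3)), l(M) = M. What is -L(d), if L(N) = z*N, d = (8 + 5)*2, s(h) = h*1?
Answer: -130/3 ≈ -43.333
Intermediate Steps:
s(h) = h
z = 5/3 ≈ 1.6667
d = 26 (d = 13*2 = 26)
L(N) = 5*N/3
-L(d) = -5*26/3 = -1*130/3 = -130/3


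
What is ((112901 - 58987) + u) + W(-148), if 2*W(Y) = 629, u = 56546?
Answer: 221549/2 ≈ 1.1077e+5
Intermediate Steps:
W(Y) = 629/2 (W(Y) = (½)*629 = 629/2)
((112901 - 58987) + u) + W(-148) = ((112901 - 58987) + 56546) + 629/2 = (53914 + 56546) + 629/2 = 110460 + 629/2 = 221549/2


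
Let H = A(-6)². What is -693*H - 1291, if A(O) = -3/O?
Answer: -5857/4 ≈ -1464.3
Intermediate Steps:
H = ¼ (H = (-3/(-6))² = (-3*(-⅙))² = (½)² = ¼ ≈ 0.25000)
-693*H - 1291 = -693*¼ - 1291 = -693/4 - 1291 = -5857/4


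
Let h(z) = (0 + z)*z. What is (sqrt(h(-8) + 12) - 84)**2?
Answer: 7132 - 336*sqrt(19) ≈ 5667.4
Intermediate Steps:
h(z) = z**2 (h(z) = z*z = z**2)
(sqrt(h(-8) + 12) - 84)**2 = (sqrt((-8)**2 + 12) - 84)**2 = (sqrt(64 + 12) - 84)**2 = (sqrt(76) - 84)**2 = (2*sqrt(19) - 84)**2 = (-84 + 2*sqrt(19))**2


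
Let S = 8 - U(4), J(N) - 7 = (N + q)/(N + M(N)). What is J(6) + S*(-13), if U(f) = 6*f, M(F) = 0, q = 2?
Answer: 649/3 ≈ 216.33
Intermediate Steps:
J(N) = 7 + (2 + N)/N (J(N) = 7 + (N + 2)/(N + 0) = 7 + (2 + N)/N)
S = -16 (S = 8 - 6*4 = 8 - 1*24 = 8 - 24 = -16)
J(6) + S*(-13) = (8 + 2/6) - 16*(-13) = (8 + 2*(⅙)) + 208 = (8 + ⅓) + 208 = 25/3 + 208 = 649/3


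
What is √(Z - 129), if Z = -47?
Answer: 4*I*√11 ≈ 13.266*I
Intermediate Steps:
√(Z - 129) = √(-47 - 129) = √(-176) = 4*I*√11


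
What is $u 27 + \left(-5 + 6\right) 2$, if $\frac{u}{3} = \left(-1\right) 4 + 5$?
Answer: $83$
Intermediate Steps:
$u = 3$ ($u = 3 \left(\left(-1\right) 4 + 5\right) = 3 \left(-4 + 5\right) = 3 \cdot 1 = 3$)
$u 27 + \left(-5 + 6\right) 2 = 3 \cdot 27 + \left(-5 + 6\right) 2 = 81 + 1 \cdot 2 = 81 + 2 = 83$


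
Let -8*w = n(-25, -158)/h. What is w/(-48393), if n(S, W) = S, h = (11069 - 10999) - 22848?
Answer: 25/8818366032 ≈ 2.8350e-9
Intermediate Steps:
h = -22778 (h = 70 - 22848 = -22778)
w = -25/182224 (w = -(-25)/(8*(-22778)) = -(-25)*(-1)/(8*22778) = -1/8*25/22778 = -25/182224 ≈ -0.00013719)
w/(-48393) = -25/182224/(-48393) = -25/182224*(-1/48393) = 25/8818366032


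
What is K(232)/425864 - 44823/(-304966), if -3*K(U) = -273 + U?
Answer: 28639004911/194811060936 ≈ 0.14701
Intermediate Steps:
K(U) = 91 - U/3 (K(U) = -(-273 + U)/3 = 91 - U/3)
K(232)/425864 - 44823/(-304966) = (91 - ⅓*232)/425864 - 44823/(-304966) = (91 - 232/3)*(1/425864) - 44823*(-1/304966) = (41/3)*(1/425864) + 44823/304966 = 41/1277592 + 44823/304966 = 28639004911/194811060936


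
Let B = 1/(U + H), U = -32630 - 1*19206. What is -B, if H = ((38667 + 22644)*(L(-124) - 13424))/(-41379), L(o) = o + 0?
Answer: 13793/438093472 ≈ 3.1484e-5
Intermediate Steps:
L(o) = o
U = -51836 (U = -32630 - 19206 = -51836)
H = 276880476/13793 (H = ((38667 + 22644)*(-124 - 13424))/(-41379) = (61311*(-13548))*(-1/41379) = -830641428*(-1/41379) = 276880476/13793 ≈ 20074.)
B = -13793/438093472 (B = 1/(-51836 + 276880476/13793) = 1/(-438093472/13793) = -13793/438093472 ≈ -3.1484e-5)
-B = -1*(-13793/438093472) = 13793/438093472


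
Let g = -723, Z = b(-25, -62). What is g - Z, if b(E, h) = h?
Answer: -661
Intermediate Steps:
Z = -62
g - Z = -723 - 1*(-62) = -723 + 62 = -661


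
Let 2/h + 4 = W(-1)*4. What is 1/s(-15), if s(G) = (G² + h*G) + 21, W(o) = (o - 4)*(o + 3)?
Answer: 22/5427 ≈ 0.0040538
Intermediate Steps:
W(o) = (-4 + o)*(3 + o)
h = -1/22 (h = 2/(-4 + (-12 + (-1)² - 1*(-1))*4) = 2/(-4 + (-12 + 1 + 1)*4) = 2/(-4 - 10*4) = 2/(-4 - 40) = 2/(-44) = 2*(-1/44) = -1/22 ≈ -0.045455)
s(G) = 21 + G² - G/22 (s(G) = (G² - G/22) + 21 = 21 + G² - G/22)
1/s(-15) = 1/(21 + (-15)² - 1/22*(-15)) = 1/(21 + 225 + 15/22) = 1/(5427/22) = 22/5427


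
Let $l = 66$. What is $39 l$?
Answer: $2574$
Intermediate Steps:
$39 l = 39 \cdot 66 = 2574$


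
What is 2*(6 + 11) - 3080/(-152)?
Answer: 1031/19 ≈ 54.263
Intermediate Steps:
2*(6 + 11) - 3080/(-152) = 2*17 - 3080*(-1)/152 = 34 - 8*(-385/152) = 34 + 385/19 = 1031/19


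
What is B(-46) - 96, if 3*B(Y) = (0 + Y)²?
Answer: 1828/3 ≈ 609.33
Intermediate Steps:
B(Y) = Y²/3 (B(Y) = (0 + Y)²/3 = Y²/3)
B(-46) - 96 = (⅓)*(-46)² - 96 = (⅓)*2116 - 96 = 2116/3 - 96 = 1828/3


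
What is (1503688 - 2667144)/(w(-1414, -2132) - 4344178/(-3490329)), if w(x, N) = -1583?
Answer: 4060844217024/5520846629 ≈ 735.55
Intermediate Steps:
(1503688 - 2667144)/(w(-1414, -2132) - 4344178/(-3490329)) = (1503688 - 2667144)/(-1583 - 4344178/(-3490329)) = -1163456/(-1583 - 4344178*(-1/3490329)) = -1163456/(-1583 + 4344178/3490329) = -1163456/(-5520846629/3490329) = -1163456*(-3490329/5520846629) = 4060844217024/5520846629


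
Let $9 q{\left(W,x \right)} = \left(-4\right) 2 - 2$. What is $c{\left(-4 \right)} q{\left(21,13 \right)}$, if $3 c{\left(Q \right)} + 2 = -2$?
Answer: $\frac{40}{27} \approx 1.4815$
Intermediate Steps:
$q{\left(W,x \right)} = - \frac{10}{9}$ ($q{\left(W,x \right)} = \frac{\left(-4\right) 2 - 2}{9} = \frac{-8 - 2}{9} = \frac{1}{9} \left(-10\right) = - \frac{10}{9}$)
$c{\left(Q \right)} = - \frac{4}{3}$ ($c{\left(Q \right)} = - \frac{2}{3} + \frac{1}{3} \left(-2\right) = - \frac{2}{3} - \frac{2}{3} = - \frac{4}{3}$)
$c{\left(-4 \right)} q{\left(21,13 \right)} = \left(- \frac{4}{3}\right) \left(- \frac{10}{9}\right) = \frac{40}{27}$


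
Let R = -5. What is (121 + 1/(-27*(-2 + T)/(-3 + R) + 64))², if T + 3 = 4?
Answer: 3444868249/235225 ≈ 14645.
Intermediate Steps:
T = 1 (T = -3 + 4 = 1)
(121 + 1/(-27*(-2 + T)/(-3 + R) + 64))² = (121 + 1/(-27*(-2 + 1)/(-3 - 5) + 64))² = (121 + 1/(-(-27)/(-8) + 64))² = (121 + 1/(-(-27)*(-1)/8 + 64))² = (121 + 1/(-27*⅛ + 64))² = (121 + 1/(-27/8 + 64))² = (121 + 1/(485/8))² = (121 + 8/485)² = (58693/485)² = 3444868249/235225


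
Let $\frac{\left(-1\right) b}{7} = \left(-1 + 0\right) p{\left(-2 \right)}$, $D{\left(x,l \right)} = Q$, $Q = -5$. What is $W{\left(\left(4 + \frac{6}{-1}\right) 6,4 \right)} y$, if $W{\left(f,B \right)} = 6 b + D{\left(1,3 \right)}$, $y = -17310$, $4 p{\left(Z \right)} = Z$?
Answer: $450060$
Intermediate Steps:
$p{\left(Z \right)} = \frac{Z}{4}$
$D{\left(x,l \right)} = -5$
$b = - \frac{7}{2}$ ($b = - 7 \left(-1 + 0\right) \frac{1}{4} \left(-2\right) = - 7 \left(\left(-1\right) \left(- \frac{1}{2}\right)\right) = \left(-7\right) \frac{1}{2} = - \frac{7}{2} \approx -3.5$)
$W{\left(f,B \right)} = -26$ ($W{\left(f,B \right)} = 6 \left(- \frac{7}{2}\right) - 5 = -21 - 5 = -26$)
$W{\left(\left(4 + \frac{6}{-1}\right) 6,4 \right)} y = \left(-26\right) \left(-17310\right) = 450060$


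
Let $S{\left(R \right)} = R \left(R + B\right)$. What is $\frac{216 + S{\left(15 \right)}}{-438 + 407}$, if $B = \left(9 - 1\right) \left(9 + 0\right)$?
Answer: $- \frac{1521}{31} \approx -49.065$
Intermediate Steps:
$B = 72$ ($B = 8 \cdot 9 = 72$)
$S{\left(R \right)} = R \left(72 + R\right)$ ($S{\left(R \right)} = R \left(R + 72\right) = R \left(72 + R\right)$)
$\frac{216 + S{\left(15 \right)}}{-438 + 407} = \frac{216 + 15 \left(72 + 15\right)}{-438 + 407} = \frac{216 + 15 \cdot 87}{-31} = \left(216 + 1305\right) \left(- \frac{1}{31}\right) = 1521 \left(- \frac{1}{31}\right) = - \frac{1521}{31}$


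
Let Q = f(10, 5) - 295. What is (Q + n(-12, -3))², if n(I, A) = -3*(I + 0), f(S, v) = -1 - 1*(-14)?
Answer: 60516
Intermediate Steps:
f(S, v) = 13 (f(S, v) = -1 + 14 = 13)
Q = -282 (Q = 13 - 295 = -282)
n(I, A) = -3*I
(Q + n(-12, -3))² = (-282 - 3*(-12))² = (-282 + 36)² = (-246)² = 60516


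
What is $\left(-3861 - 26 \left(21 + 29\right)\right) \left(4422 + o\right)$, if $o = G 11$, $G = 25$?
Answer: $-24241217$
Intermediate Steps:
$o = 275$ ($o = 25 \cdot 11 = 275$)
$\left(-3861 - 26 \left(21 + 29\right)\right) \left(4422 + o\right) = \left(-3861 - 26 \left(21 + 29\right)\right) \left(4422 + 275\right) = \left(-3861 - 1300\right) 4697 = \left(-5161\right) 4697 = -24241217$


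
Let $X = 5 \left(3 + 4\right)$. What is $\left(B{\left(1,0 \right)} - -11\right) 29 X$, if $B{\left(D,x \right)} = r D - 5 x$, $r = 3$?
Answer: $14210$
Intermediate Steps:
$B{\left(D,x \right)} = - 5 x + 3 D$ ($B{\left(D,x \right)} = 3 D - 5 x = - 5 x + 3 D$)
$X = 35$ ($X = 5 \cdot 7 = 35$)
$\left(B{\left(1,0 \right)} - -11\right) 29 X = \left(\left(\left(-5\right) 0 + 3 \cdot 1\right) - -11\right) 29 \cdot 35 = \left(\left(0 + 3\right) + 11\right) 29 \cdot 35 = \left(3 + 11\right) 29 \cdot 35 = 14 \cdot 29 \cdot 35 = 406 \cdot 35 = 14210$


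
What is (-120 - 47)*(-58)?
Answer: 9686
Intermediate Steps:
(-120 - 47)*(-58) = -167*(-58) = 9686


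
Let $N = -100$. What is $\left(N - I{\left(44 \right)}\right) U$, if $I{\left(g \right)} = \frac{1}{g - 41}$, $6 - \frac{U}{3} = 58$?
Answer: $15652$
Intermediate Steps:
$U = -156$ ($U = 18 - 174 = -156$)
$I{\left(g \right)} = \frac{1}{-41 + g}$
$\left(N - I{\left(44 \right)}\right) U = \left(-100 - \frac{1}{-41 + 44}\right) \left(-156\right) = \left(-100 - \frac{1}{3}\right) \left(-156\right) = \left(- \frac{301}{3}\right) \left(-156\right) = 15652$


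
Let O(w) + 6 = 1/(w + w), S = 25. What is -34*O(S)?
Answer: 5083/25 ≈ 203.32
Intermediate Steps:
O(w) = -6 + 1/(2*w) (O(w) = -6 + 1/(w + w) = -6 + 1/(2*w))
-34*O(S) = -34*(-6 + (1/2)/25) = -34*(-6 + (1/2)*(1/25)) = -34*(-6 + 1/50) = -34*(-299/50) = 5083/25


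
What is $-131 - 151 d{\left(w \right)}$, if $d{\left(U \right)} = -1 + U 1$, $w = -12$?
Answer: $1832$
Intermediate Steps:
$d{\left(U \right)} = -1 + U$
$-131 - 151 d{\left(w \right)} = -131 - 151 \left(-1 - 12\right) = -131 - -1963 = -131 + 1963 = 1832$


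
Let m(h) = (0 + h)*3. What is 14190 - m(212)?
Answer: 13554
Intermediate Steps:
m(h) = 3*h (m(h) = h*3 = 3*h)
14190 - m(212) = 14190 - 3*212 = 14190 - 1*636 = 14190 - 636 = 13554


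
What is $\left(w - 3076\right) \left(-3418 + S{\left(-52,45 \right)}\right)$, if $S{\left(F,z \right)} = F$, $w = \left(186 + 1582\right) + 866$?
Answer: $1533740$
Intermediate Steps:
$w = 2634$ ($w = 1768 + 866 = 2634$)
$\left(w - 3076\right) \left(-3418 + S{\left(-52,45 \right)}\right) = \left(2634 - 3076\right) \left(-3418 - 52\right) = \left(2634 - 3076\right) \left(-3470\right) = \left(-442\right) \left(-3470\right) = 1533740$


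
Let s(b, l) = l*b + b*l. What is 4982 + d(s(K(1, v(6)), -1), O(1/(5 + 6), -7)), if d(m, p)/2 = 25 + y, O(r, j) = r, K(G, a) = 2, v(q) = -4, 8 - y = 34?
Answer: 4980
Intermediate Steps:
y = -26 (y = 8 - 1*34 = 8 - 34 = -26)
s(b, l) = 2*b*l (s(b, l) = b*l + b*l = 2*b*l)
d(m, p) = -2 (d(m, p) = 2*(25 - 26) = 2*(-1) = -2)
4982 + d(s(K(1, v(6)), -1), O(1/(5 + 6), -7)) = 4982 - 2 = 4980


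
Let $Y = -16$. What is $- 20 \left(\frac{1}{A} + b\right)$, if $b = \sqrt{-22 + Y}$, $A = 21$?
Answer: $- \frac{20}{21} - 20 i \sqrt{38} \approx -0.95238 - 123.29 i$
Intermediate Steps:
$b = i \sqrt{38}$ ($b = \sqrt{-22 - 16} = \sqrt{-38} = i \sqrt{38} \approx 6.1644 i$)
$- 20 \left(\frac{1}{A} + b\right) = - 20 \left(\frac{1}{21} + i \sqrt{38}\right) = - \frac{20}{21} - 20 i \sqrt{38}$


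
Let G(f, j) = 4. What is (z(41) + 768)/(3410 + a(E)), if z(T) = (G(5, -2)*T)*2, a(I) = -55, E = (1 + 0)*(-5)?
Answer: 1096/3355 ≈ 0.32668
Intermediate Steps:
E = -5 (E = 1*(-5) = -5)
z(T) = 8*T (z(T) = (4*T)*2 = 8*T)
(z(41) + 768)/(3410 + a(E)) = (8*41 + 768)/(3410 - 55) = (328 + 768)/3355 = 1096*(1/3355) = 1096/3355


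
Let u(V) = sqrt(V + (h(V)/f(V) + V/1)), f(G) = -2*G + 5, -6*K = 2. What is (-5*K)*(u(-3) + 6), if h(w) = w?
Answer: 10 + 5*I*sqrt(759)/33 ≈ 10.0 + 4.1742*I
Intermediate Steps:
K = -1/3 (K = -1/6*2 = -1/3 ≈ -0.33333)
f(G) = 5 - 2*G
u(V) = sqrt(2*V + V/(5 - 2*V)) (u(V) = sqrt(V + (V/(5 - 2*V) + V/1)) = sqrt(V + (V/(5 - 2*V) + V*1)) = sqrt(V + (V/(5 - 2*V) + V)) = sqrt(V + (V + V/(5 - 2*V))) = sqrt(2*V + V/(5 - 2*V)))
(-5*K)*(u(-3) + 6) = (-5*(-1/3))*(sqrt(-3*(-11 + 4*(-3))/(-5 + 2*(-3))) + 6) = 5*(sqrt(-3*(-11 - 12)/(-5 - 6)) + 6)/3 = 5*(sqrt(-3*(-23)/(-11)) + 6)/3 = 5*(sqrt(-3*(-1/11)*(-23)) + 6)/3 = 5*(sqrt(-69/11) + 6)/3 = 5*(I*sqrt(759)/11 + 6)/3 = 5*(6 + I*sqrt(759)/11)/3 = 10 + 5*I*sqrt(759)/33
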